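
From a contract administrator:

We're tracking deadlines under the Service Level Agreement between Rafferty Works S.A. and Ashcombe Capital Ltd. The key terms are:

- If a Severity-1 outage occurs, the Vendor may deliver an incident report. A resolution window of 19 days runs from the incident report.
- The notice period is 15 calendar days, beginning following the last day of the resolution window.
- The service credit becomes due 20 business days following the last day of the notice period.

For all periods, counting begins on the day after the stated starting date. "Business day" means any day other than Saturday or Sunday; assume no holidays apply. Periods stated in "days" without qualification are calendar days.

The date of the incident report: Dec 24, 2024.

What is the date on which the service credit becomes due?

The last day of the resolution window: Dec 24, 2024 + 19 days = Jan 12, 2025.
The last day of the notice period: Jan 12, 2025 + 15 days = Jan 27, 2025.
The date on which the service credit becomes due: counting 20 business days from Monday, Jan 27, 2025 (Jan 28, Jan 29, Jan 30, Jan 31, …, Feb 20, Feb 21, Feb 24, skipping weekends) reaches Monday, Feb 24, 2025.

Feb 24, 2025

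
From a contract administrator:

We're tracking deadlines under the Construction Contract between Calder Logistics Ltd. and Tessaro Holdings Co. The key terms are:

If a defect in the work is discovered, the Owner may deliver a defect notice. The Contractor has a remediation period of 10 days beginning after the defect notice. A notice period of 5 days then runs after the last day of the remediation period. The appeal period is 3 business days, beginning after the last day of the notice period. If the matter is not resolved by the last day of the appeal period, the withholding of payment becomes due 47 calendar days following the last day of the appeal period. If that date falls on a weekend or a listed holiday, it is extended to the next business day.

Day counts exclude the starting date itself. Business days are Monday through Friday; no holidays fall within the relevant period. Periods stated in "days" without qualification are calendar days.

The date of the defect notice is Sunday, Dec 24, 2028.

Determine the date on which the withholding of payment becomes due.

Feb 27, 2029

Adding 10 calendar days to Dec 24, 2028 gives Jan 3, 2029, which is the last day of the remediation period.
Adding 5 calendar days to Jan 3, 2029 gives Jan 8, 2029, which is the last day of the notice period.
From Monday, Jan 8, 2029, 3 business days (Jan 9, Jan 10, Jan 11, skipping weekends) brings us to Thursday, Jan 11, 2029, which is the last day of the appeal period.
Adding 47 calendar days to Jan 11, 2029 gives Feb 27, 2029, which is the date on which the withholding of payment becomes due. Feb 27, 2029 is a Tuesday, so no roll-forward applies.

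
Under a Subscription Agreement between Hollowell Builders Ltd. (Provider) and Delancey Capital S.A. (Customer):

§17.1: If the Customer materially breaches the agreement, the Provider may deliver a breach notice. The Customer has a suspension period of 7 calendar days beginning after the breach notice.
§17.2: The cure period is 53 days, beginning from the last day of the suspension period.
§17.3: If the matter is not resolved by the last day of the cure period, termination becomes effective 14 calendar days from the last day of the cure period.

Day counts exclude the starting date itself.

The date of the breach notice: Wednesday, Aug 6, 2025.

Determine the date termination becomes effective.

The last day of the suspension period: 7 calendar days after Aug 6, 2025 is Aug 13, 2025.
The last day of the cure period: Aug 13, 2025 + 53 days = Oct 5, 2025.
The date termination becomes effective: 14 calendar days after Oct 5, 2025 is Oct 19, 2025.

Oct 19, 2025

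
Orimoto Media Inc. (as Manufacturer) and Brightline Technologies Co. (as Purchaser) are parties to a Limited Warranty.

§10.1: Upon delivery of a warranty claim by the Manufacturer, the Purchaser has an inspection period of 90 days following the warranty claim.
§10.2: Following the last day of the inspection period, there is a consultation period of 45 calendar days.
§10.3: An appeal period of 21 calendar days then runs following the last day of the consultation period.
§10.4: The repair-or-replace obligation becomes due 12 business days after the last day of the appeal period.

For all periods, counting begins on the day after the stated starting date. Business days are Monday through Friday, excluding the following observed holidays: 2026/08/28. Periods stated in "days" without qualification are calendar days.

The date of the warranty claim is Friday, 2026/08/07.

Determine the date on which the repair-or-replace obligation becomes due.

2027/01/26

The last day of the inspection period: 90 calendar days after 2026/08/07 is 2026/11/05.
The last day of the consultation period: 45 calendar days after 2026/11/05 is 2026/12/20.
The last day of the appeal period: 2026/12/20 + 21 days = 2027/01/10.
The date on which the repair-or-replace obligation becomes due: counting 12 business days from Sunday, 2027/01/10 (Jan 11, Jan 12, Jan 13, Jan 14, …, Jan 22, Jan 25, Jan 26, skipping weekends) reaches Tuesday, 2027/01/26.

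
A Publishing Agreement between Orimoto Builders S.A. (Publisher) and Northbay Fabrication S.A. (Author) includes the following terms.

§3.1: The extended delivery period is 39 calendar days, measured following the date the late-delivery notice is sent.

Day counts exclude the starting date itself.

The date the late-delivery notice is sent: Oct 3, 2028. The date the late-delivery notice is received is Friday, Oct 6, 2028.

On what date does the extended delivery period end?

Nov 11, 2028

The last day of the extended delivery period: 39 calendar days after Oct 3, 2028 is Nov 11, 2028.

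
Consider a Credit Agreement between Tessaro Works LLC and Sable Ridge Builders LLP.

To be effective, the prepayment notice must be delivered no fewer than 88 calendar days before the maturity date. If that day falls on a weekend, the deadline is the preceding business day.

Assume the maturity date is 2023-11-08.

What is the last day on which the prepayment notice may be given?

Counting back 88 calendar days from 2023-11-08 gives 2023-08-12. That is a Saturday, so the deadline moves back to Friday, 2023-08-11.

2023-08-11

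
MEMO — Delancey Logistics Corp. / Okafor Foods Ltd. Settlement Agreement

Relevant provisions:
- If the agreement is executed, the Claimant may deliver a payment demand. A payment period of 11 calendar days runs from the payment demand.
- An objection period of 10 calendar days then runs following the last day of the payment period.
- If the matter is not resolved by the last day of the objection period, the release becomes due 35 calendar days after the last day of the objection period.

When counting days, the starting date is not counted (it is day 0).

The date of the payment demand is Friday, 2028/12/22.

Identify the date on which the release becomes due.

2029/02/16

The last day of the payment period: 11 calendar days after 2028/12/22 is 2029/01/02.
The last day of the objection period: 10 calendar days after 2029/01/02 is 2029/01/12.
Adding 35 calendar days to 2029/01/12 gives 2029/02/16, which is the date on which the release becomes due.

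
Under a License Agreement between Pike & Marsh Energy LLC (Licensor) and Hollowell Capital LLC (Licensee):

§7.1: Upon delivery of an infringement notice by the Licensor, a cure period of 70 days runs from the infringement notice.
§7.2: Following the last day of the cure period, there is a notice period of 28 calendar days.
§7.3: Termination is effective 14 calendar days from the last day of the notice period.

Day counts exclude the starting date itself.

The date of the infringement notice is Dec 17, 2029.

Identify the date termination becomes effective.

Apr 8, 2030

The last day of the cure period: 70 calendar days after Dec 17, 2029 is Feb 25, 2030.
Adding 28 calendar days to Feb 25, 2030 gives Mar 25, 2030, which is the last day of the notice period.
The date termination becomes effective: 14 calendar days after Mar 25, 2030 is Apr 8, 2030.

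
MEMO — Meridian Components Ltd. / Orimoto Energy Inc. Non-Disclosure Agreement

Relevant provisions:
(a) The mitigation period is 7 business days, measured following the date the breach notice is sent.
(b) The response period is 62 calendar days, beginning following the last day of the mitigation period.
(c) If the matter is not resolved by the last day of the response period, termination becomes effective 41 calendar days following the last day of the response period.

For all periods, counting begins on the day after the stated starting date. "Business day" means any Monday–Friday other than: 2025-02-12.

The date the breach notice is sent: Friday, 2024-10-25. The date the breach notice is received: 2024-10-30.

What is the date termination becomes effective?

From Friday, 2024-10-25, 7 business days (Oct 28, Oct 29, Oct 30, Oct 31, Nov 1, Nov 4, Nov 5, skipping weekends) brings us to Tuesday, 2024-11-05, which is the last day of the mitigation period.
Adding 62 calendar days to 2024-11-05 gives 2025-01-06, which is the last day of the response period.
The date termination becomes effective: 41 calendar days after 2025-01-06 is 2025-02-16.

2025-02-16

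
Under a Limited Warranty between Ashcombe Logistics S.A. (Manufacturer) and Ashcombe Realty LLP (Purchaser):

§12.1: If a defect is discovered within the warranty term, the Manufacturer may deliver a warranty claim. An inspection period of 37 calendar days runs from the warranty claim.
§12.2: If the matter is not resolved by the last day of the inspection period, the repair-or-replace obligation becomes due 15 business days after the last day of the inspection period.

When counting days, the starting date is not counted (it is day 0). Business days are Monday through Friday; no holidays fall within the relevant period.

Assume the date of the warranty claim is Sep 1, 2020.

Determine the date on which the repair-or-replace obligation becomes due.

Oct 29, 2020

The last day of the inspection period: Sep 1, 2020 + 37 days = Oct 8, 2020.
The date on which the repair-or-replace obligation becomes due: 15 business days after Thursday, Oct 8, 2020, skipping weekends — Oct 9, Oct 12, Oct 13, Oct 14, …, Oct 27, Oct 28, Oct 29 — lands on Thursday, Oct 29, 2020.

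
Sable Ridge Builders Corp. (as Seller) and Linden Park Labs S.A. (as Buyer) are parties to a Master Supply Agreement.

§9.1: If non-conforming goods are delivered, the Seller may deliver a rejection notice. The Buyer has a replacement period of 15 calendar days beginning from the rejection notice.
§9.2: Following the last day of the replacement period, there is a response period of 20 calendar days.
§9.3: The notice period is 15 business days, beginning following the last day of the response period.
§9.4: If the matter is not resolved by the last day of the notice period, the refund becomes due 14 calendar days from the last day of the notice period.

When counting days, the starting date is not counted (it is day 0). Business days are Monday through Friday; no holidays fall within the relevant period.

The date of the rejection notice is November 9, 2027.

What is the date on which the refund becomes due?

January 18, 2028

The last day of the replacement period: 15 calendar days after November 9, 2027 is November 24, 2027.
The last day of the response period: November 24, 2027 + 20 days = December 14, 2027.
The last day of the notice period: 15 business days after Tuesday, December 14, 2027, skipping weekends — Dec 15, Dec 16, Dec 17, Dec 20, …, Dec 31, Jan 3, Jan 4 — lands on Tuesday, January 4, 2028.
The date on which the refund becomes due: January 4, 2028 + 14 days = January 18, 2028.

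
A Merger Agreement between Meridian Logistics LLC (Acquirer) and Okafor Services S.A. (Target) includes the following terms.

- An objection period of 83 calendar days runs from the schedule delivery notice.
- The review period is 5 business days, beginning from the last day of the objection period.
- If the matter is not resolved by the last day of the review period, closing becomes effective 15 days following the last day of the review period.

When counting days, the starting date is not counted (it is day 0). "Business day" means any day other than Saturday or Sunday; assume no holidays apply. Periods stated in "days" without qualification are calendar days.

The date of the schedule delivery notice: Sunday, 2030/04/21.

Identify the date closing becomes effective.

2030/08/03

The last day of the objection period: 2030/04/21 + 83 days = 2030/07/13.
The last day of the review period: counting 5 business days from Saturday, 2030/07/13 (Jul 15, Jul 16, Jul 17, Jul 18, Jul 19, skipping weekends) reaches Friday, 2030/07/19.
The date closing becomes effective: 15 calendar days after 2030/07/19 is 2030/08/03.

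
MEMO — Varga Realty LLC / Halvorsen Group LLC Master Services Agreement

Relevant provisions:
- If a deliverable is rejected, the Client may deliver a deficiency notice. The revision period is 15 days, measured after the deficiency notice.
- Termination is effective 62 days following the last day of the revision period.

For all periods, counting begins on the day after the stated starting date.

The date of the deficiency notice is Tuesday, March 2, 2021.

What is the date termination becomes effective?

May 18, 2021

Adding 15 calendar days to March 2, 2021 gives March 17, 2021, which is the last day of the revision period.
The date termination becomes effective: 62 calendar days after March 17, 2021 is May 18, 2021.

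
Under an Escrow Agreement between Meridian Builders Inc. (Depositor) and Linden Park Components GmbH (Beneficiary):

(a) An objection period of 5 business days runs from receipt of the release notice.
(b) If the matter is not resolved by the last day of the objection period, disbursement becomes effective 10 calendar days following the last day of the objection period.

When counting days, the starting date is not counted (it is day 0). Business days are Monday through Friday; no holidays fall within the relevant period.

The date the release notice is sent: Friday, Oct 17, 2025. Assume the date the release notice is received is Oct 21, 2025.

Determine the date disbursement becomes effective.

From Tuesday, Oct 21, 2025, 5 business days (Oct 22, Oct 23, Oct 24, Oct 27, Oct 28, skipping weekends) brings us to Tuesday, Oct 28, 2025, which is the last day of the objection period.
Adding 10 calendar days to Oct 28, 2025 gives Nov 7, 2025, which is the date disbursement becomes effective.

Nov 7, 2025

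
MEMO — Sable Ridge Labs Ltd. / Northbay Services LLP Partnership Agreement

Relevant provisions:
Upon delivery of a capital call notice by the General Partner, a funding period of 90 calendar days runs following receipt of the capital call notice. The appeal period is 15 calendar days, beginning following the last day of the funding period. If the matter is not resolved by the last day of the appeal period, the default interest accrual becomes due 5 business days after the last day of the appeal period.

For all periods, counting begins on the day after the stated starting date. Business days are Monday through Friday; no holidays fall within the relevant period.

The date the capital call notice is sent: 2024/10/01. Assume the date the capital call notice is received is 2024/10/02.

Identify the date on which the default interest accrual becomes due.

The last day of the funding period: 2024/10/02 + 90 days = 2024/12/31.
The last day of the appeal period: 2024/12/31 + 15 days = 2025/01/15.
The date on which the default interest accrual becomes due: counting 5 business days from Wednesday, 2025/01/15 (Jan 16, Jan 17, Jan 20, Jan 21, Jan 22, skipping weekends) reaches Wednesday, 2025/01/22.

2025/01/22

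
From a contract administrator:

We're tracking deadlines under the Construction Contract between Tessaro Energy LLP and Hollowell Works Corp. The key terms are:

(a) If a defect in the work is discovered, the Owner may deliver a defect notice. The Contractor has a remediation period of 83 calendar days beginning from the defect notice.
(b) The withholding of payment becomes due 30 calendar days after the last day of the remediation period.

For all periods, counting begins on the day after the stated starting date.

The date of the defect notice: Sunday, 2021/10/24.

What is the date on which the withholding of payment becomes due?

2022/02/14

The last day of the remediation period: 83 calendar days after 2021/10/24 is 2022/01/15.
The date on which the withholding of payment becomes due: 30 calendar days after 2022/01/15 is 2022/02/14.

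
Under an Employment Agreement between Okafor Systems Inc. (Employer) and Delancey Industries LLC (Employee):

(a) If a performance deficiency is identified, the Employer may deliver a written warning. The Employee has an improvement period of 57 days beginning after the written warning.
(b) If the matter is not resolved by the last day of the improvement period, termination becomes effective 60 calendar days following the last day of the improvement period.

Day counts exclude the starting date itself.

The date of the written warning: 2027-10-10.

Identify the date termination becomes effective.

2028-02-04

The last day of the improvement period: 2027-10-10 + 57 days = 2027-12-06.
The date termination becomes effective: 2027-12-06 + 60 days = 2028-02-04.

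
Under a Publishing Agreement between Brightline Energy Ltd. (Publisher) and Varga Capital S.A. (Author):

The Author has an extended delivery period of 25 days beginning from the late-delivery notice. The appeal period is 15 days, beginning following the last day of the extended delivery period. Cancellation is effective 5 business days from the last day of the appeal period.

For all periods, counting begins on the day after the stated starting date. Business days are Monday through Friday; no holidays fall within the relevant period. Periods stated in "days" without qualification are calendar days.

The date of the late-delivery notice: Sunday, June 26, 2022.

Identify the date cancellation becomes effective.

The last day of the extended delivery period: 25 calendar days after June 26, 2022 is July 21, 2022.
Adding 15 calendar days to July 21, 2022 gives August 5, 2022, which is the last day of the appeal period.
The date cancellation becomes effective: 5 business days after Friday, August 5, 2022, skipping weekends — Aug 8, Aug 9, Aug 10, Aug 11, Aug 12 — lands on Friday, August 12, 2022.

August 12, 2022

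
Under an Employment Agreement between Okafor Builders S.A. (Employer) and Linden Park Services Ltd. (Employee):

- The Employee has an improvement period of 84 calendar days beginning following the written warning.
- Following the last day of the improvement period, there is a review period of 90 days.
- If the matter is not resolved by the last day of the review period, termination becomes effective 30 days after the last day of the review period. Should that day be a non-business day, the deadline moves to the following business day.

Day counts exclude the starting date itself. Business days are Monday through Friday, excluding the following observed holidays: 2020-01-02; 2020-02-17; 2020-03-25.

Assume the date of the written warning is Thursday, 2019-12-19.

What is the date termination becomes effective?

The last day of the improvement period: 2019-12-19 + 84 days = 2020-03-12.
Adding 90 calendar days to 2020-03-12 gives 2020-06-10, which is the last day of the review period.
The date termination becomes effective: 30 calendar days after 2020-06-10 is 2020-07-10. 2020-07-10 is a Friday and is not a listed holiday, so no roll-forward applies.

2020-07-10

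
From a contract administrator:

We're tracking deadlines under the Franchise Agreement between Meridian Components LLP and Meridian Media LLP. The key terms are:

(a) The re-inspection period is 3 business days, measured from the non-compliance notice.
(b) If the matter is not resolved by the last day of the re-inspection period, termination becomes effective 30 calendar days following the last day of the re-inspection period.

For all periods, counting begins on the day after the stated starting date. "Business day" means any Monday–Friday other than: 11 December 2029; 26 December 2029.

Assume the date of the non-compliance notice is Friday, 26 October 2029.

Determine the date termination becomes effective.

30 November 2029

The last day of the re-inspection period: 3 business days after Friday, 26 October 2029, skipping weekends — Oct 29, Oct 30, Oct 31 — lands on Wednesday, 31 October 2029.
Adding 30 calendar days to 31 October 2029 gives 30 November 2029, which is the date termination becomes effective.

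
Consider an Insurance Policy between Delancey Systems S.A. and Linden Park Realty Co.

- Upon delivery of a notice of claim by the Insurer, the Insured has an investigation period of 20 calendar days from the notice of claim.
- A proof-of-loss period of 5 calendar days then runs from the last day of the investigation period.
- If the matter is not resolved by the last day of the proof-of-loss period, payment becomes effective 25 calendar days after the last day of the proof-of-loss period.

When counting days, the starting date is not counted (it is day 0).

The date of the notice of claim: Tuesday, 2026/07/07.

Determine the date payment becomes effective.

2026/08/26

The last day of the investigation period: 2026/07/07 + 20 days = 2026/07/27.
Adding 5 calendar days to 2026/07/27 gives 2026/08/01, which is the last day of the proof-of-loss period.
The date payment becomes effective: 25 calendar days after 2026/08/01 is 2026/08/26.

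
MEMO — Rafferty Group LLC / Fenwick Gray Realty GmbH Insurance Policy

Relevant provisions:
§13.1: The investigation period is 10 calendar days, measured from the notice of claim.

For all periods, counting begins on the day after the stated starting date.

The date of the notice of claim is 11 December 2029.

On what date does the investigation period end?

The last day of the investigation period: 10 calendar days after 11 December 2029 is 21 December 2029.

21 December 2029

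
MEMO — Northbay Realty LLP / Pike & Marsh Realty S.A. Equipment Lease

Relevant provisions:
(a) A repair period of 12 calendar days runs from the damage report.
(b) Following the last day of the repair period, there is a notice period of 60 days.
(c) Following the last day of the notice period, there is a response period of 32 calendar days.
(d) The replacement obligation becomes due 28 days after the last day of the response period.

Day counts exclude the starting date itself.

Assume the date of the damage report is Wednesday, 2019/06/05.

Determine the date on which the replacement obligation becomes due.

Adding 12 calendar days to 2019/06/05 gives 2019/06/17, which is the last day of the repair period.
The last day of the notice period: 60 calendar days after 2019/06/17 is 2019/08/16.
The last day of the response period: 2019/08/16 + 32 days = 2019/09/17.
The date on which the replacement obligation becomes due: 28 calendar days after 2019/09/17 is 2019/10/15.

2019/10/15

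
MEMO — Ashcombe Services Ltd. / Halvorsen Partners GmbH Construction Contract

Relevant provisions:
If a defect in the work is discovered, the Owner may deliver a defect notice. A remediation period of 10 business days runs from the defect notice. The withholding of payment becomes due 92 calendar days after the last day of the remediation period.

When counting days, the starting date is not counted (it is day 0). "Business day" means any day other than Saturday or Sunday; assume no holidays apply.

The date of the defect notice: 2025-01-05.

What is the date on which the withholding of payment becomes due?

2025-04-19

The last day of the remediation period: counting 10 business days from Sunday, 2025-01-05 (Jan 6, Jan 7, Jan 8, Jan 9, Jan 10, Jan 13, Jan 14, Jan 15, Jan 16, Jan 17, skipping weekends) reaches Friday, 2025-01-17.
The date on which the withholding of payment becomes due: 2025-01-17 + 92 days = 2025-04-19.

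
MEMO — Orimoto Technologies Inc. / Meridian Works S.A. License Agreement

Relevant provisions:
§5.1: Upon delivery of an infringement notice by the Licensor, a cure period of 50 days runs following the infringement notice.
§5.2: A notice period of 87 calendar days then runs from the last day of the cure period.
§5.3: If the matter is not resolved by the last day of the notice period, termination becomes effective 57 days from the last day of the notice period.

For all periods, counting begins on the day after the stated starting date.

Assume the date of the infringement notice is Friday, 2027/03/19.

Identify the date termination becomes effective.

2027/09/29

The last day of the cure period: 2027/03/19 + 50 days = 2027/05/08.
Adding 87 calendar days to 2027/05/08 gives 2027/08/03, which is the last day of the notice period.
Adding 57 calendar days to 2027/08/03 gives 2027/09/29, which is the date termination becomes effective.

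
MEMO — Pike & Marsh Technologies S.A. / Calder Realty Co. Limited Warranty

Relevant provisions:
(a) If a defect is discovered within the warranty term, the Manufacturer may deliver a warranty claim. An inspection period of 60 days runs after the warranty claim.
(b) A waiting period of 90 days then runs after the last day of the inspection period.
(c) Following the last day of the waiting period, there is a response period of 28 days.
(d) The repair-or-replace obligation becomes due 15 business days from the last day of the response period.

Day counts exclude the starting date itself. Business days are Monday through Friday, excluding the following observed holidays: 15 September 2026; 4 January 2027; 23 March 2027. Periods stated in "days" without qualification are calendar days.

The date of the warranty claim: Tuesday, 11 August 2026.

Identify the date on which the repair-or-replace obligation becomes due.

The last day of the inspection period: 60 calendar days after 11 August 2026 is 10 October 2026.
The last day of the waiting period: 90 calendar days after 10 October 2026 is 8 January 2027.
The last day of the response period: 8 January 2027 + 28 days = 5 February 2027.
The date on which the repair-or-replace obligation becomes due: 15 business days after Friday, 5 February 2027, skipping weekends — Feb 8, Feb 9, Feb 10, Feb 11, …, Feb 24, Feb 25, Feb 26 — lands on Friday, 26 February 2027.

26 February 2027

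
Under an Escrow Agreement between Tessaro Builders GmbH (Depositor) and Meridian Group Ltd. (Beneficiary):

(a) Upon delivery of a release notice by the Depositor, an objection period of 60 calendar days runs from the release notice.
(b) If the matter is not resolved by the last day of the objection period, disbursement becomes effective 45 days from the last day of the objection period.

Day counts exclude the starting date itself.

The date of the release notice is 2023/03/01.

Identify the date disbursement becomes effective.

2023/06/14

The last day of the objection period: 2023/03/01 + 60 days = 2023/04/30.
Adding 45 calendar days to 2023/04/30 gives 2023/06/14, which is the date disbursement becomes effective.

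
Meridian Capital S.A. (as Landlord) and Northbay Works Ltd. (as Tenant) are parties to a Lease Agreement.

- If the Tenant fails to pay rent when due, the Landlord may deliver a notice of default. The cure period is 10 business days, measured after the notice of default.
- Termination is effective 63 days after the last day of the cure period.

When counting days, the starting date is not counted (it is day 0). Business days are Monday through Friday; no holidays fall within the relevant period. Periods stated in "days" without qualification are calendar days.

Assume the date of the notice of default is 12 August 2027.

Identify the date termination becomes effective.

28 October 2027

From Thursday, 12 August 2027, 10 business days (Aug 13, Aug 16, Aug 17, Aug 18, Aug 19, Aug 20, Aug 23, Aug 24, Aug 25, Aug 26, skipping weekends) brings us to Thursday, 26 August 2027, which is the last day of the cure period.
The date termination becomes effective: 26 August 2027 + 63 days = 28 October 2027.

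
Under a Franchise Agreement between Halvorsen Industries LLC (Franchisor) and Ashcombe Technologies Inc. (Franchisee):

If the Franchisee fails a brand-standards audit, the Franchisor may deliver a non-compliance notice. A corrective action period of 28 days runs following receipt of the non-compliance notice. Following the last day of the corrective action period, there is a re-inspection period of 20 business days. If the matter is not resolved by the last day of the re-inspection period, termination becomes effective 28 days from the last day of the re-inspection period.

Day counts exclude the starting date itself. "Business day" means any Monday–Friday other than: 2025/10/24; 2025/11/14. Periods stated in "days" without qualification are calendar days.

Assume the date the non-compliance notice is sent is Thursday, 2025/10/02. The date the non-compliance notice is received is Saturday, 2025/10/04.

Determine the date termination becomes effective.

2025/12/29

The last day of the corrective action period: 28 calendar days after 2025/10/04 is 2025/11/01.
From Saturday, 2025/11/01, 20 business days (Nov 3, Nov 4, Nov 5, Nov 6, …, Nov 27, Nov 28, Dec 1, skipping weekends and the listed holiday on Nov 14) brings us to Monday, 2025/12/01, which is the last day of the re-inspection period.
The date termination becomes effective: 2025/12/01 + 28 days = 2025/12/29.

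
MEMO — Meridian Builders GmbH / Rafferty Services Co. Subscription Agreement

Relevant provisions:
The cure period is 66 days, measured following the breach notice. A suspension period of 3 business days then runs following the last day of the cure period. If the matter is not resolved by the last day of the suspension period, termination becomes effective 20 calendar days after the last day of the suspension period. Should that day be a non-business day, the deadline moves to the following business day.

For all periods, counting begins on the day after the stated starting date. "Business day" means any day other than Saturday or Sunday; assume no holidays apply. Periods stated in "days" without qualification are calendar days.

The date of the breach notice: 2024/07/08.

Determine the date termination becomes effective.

The last day of the cure period: 66 calendar days after 2024/07/08 is 2024/09/12.
The last day of the suspension period: 3 business days after Thursday, 2024/09/12, skipping weekends — Sep 13, Sep 16, Sep 17 — lands on Tuesday, 2024/09/17.
The date termination becomes effective: 2024/09/17 + 20 days = 2024/10/07. 2024/10/07 is a Monday, so no roll-forward applies.

2024/10/07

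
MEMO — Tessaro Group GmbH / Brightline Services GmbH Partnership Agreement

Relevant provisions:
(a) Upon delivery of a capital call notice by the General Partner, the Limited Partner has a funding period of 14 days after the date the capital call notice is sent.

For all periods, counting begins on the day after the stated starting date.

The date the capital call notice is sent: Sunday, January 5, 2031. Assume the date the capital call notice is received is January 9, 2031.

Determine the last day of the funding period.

The last day of the funding period: January 5, 2031 + 14 days = January 19, 2031.

January 19, 2031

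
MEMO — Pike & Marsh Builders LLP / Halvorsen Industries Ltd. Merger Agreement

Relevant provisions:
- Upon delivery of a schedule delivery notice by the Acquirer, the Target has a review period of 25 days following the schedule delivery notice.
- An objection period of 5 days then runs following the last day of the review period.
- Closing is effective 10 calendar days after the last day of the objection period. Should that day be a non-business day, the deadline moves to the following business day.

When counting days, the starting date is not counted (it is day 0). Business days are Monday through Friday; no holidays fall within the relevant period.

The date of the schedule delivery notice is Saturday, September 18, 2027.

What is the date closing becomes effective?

Adding 25 calendar days to September 18, 2027 gives October 13, 2027, which is the last day of the review period.
Adding 5 calendar days to October 13, 2027 gives October 18, 2027, which is the last day of the objection period.
Adding 10 calendar days to October 18, 2027 gives October 28, 2027, which is the date closing becomes effective. October 28, 2027 is a Thursday, so no roll-forward applies.

October 28, 2027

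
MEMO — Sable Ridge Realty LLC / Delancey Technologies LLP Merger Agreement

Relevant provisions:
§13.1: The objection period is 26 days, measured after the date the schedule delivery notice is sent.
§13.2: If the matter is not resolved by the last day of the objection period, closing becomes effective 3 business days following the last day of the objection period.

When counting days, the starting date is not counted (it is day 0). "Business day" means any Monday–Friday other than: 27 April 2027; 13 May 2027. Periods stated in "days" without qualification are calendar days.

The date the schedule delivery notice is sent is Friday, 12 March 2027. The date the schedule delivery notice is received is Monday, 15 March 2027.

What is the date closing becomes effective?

Adding 26 calendar days to 12 March 2027 gives 7 April 2027, which is the last day of the objection period.
From Wednesday, 7 April 2027, 3 business days (Apr 8, Apr 9, Apr 12, skipping weekends) brings us to Monday, 12 April 2027, which is the date closing becomes effective.

12 April 2027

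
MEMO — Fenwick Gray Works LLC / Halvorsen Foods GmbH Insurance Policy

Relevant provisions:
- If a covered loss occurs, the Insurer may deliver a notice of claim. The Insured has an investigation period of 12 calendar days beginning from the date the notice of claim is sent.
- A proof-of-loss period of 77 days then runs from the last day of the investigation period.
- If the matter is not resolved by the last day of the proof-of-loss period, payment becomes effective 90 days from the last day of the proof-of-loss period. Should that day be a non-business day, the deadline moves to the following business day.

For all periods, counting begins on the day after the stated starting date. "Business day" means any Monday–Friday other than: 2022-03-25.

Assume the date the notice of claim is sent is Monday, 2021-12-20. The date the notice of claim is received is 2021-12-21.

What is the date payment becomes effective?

2022-06-17

The last day of the investigation period: 12 calendar days after 2021-12-20 is 2022-01-01.
The last day of the proof-of-loss period: 2022-01-01 + 77 days = 2022-03-19.
Adding 90 calendar days to 2022-03-19 gives 2022-06-17, which is the date payment becomes effective. 2022-06-17 is a Friday and is not a listed holiday, so no roll-forward applies.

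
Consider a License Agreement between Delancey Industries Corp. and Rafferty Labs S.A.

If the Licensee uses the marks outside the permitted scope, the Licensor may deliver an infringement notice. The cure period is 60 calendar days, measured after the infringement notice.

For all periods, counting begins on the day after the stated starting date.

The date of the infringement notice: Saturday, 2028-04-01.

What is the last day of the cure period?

2028-05-31

Adding 60 calendar days to 2028-04-01 gives 2028-05-31, which is the last day of the cure period.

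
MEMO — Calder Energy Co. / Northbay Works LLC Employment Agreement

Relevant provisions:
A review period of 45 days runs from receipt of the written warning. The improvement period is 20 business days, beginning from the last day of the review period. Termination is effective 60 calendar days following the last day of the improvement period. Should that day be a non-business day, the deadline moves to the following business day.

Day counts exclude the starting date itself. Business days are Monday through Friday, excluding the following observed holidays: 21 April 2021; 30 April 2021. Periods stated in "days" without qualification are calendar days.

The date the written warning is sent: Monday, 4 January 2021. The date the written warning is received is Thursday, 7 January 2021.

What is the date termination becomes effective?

18 May 2021

Adding 45 calendar days to 7 January 2021 gives 21 February 2021, which is the last day of the review period.
The last day of the improvement period: counting 20 business days from Sunday, 21 February 2021 (Feb 22, Feb 23, Feb 24, Feb 25, …, Mar 17, Mar 18, Mar 19, skipping weekends) reaches Friday, 19 March 2021.
The date termination becomes effective: 60 calendar days after 19 March 2021 is 18 May 2021. 18 May 2021 is a Tuesday and is not a listed holiday, so no roll-forward applies.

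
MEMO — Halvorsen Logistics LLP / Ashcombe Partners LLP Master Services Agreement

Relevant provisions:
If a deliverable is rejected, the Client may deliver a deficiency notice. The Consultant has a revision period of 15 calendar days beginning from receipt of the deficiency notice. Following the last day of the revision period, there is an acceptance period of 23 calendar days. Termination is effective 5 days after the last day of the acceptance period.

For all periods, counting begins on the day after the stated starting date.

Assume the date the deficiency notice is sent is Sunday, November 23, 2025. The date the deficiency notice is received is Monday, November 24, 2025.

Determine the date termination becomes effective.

January 6, 2026

The last day of the revision period: November 24, 2025 + 15 days = December 9, 2025.
Adding 23 calendar days to December 9, 2025 gives January 1, 2026, which is the last day of the acceptance period.
The date termination becomes effective: January 1, 2026 + 5 days = January 6, 2026.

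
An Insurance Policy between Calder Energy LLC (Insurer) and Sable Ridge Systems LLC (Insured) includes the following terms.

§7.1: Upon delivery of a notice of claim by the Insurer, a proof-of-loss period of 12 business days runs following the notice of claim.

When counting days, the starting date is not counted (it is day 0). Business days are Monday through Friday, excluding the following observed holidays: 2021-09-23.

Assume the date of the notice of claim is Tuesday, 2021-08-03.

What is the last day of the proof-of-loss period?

2021-08-19

From Tuesday, 2021-08-03, 12 business days (Aug 4, Aug 5, Aug 6, Aug 9, …, Aug 17, Aug 18, Aug 19, skipping weekends) brings us to Thursday, 2021-08-19, which is the last day of the proof-of-loss period.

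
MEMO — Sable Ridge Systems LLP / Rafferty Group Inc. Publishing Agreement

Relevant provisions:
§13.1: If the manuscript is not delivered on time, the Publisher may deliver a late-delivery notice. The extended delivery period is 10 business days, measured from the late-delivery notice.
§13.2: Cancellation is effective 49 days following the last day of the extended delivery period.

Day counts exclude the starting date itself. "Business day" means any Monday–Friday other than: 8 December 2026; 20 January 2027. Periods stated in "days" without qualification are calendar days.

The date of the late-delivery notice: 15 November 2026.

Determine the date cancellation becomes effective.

15 January 2027

The last day of the extended delivery period: counting 10 business days from Sunday, 15 November 2026 (Nov 16, Nov 17, Nov 18, Nov 19, Nov 20, Nov 23, Nov 24, Nov 25, Nov 26, Nov 27, skipping weekends) reaches Friday, 27 November 2026.
The date cancellation becomes effective: 27 November 2026 + 49 days = 15 January 2027.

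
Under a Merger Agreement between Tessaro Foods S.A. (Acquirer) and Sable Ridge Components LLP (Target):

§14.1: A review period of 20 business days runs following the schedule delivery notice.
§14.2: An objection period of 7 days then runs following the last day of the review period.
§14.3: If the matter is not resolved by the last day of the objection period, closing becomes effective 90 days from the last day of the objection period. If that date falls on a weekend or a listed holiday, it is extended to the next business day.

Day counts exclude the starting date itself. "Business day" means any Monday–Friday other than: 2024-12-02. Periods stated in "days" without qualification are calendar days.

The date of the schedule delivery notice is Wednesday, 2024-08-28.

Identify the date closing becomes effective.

2024-12-31

From Wednesday, 2024-08-28, 20 business days (Aug 29, Aug 30, Sep 2, Sep 3, …, Sep 23, Sep 24, Sep 25, skipping weekends) brings us to Wednesday, 2024-09-25, which is the last day of the review period.
Adding 7 calendar days to 2024-09-25 gives 2024-10-02, which is the last day of the objection period.
Adding 90 calendar days to 2024-10-02 gives 2024-12-31, which is the date closing becomes effective. 2024-12-31 is a Tuesday and is not a listed holiday, so no roll-forward applies.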